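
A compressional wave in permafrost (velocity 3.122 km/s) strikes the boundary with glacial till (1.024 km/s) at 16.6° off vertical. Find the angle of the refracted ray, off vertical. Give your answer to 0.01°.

5.38°

Snell's law: sin θ₂ = (V₂/V₁)·sin θ₁ = (1.024/3.122)·sin 16.6° = 0.0937.
θ₂ = sin⁻¹(0.0937) = 5.38° (from vertical).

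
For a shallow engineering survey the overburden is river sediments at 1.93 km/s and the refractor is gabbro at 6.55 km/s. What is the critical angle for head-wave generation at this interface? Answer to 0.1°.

At critical incidence the refracted ray runs along the interface (θ₂ = 90°), so sin θ_c = V₁/V₂.
θ_c = arcsin(1.93/6.55) = arcsin 0.2947 = 17.14°.

17.1°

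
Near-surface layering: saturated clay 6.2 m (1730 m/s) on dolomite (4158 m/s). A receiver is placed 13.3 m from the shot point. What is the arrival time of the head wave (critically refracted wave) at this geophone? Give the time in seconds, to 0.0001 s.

θ_c = arcsin(V₁/V₂) = arcsin(1730/4158) = 24.59°, cos θ_c = 0.9093.
Intercept time tᵢ = 2h cos θ_c / V₁ = 2·6.2·0.9093/1730 = 0.00652 s.
t = x/V₂ + tᵢ = 13.3/4158 + 0.00652 = 0.00972 s.

0.0097 s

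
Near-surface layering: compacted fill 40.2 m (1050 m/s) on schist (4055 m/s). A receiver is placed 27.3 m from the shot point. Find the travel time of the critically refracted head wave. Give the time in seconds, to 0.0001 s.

θ_c = arcsin(V₁/V₂) = arcsin(1050/4055) = 15.01°, cos θ_c = 0.9659.
Intercept time tᵢ = 2h cos θ_c / V₁ = 2·40.2·0.9659/1050 = 0.07396 s.
t = x/V₂ + tᵢ = 27.3/4055 + 0.07396 = 0.08069 s.

0.0807 s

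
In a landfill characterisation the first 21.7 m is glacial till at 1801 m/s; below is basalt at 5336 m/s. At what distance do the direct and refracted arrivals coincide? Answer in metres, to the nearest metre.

θ_c = arcsin(1801/5336) = 19.73°, so cos θ_c = 0.9413 and tᵢ = 2h cos θ_c/V₁ = 0.0227 s.
At crossover x/V₁ = x/V₂ + tᵢ ⇒ x = tᵢ/(1/V₁ − 1/V₂) = 0.02268/(5.5525e-04 − 1.8741e-04) = 61.67 m.

62 m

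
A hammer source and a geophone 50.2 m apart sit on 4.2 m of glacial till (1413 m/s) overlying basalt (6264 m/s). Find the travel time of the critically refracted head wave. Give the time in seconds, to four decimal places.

0.0138 s

t = x/V₂ + 2h·√(V₂²−V₁²)/(V₁V₂).
√(V₂²−V₁²) = √(6264²−1413²) = 6102.6 m/s; delay term = 2·4.2·6102.6/(1413·6264) = 0.00579 s.
t = 50.2/6264 + 0.00579 = 0.01381 s.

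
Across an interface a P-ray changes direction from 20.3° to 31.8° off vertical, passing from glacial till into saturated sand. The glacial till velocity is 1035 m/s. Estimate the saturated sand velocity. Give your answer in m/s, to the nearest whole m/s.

sin 20.3° = 0.3469; sin 31.8° = 0.5270.
V₂ = V₁·(sin θ₂/sin θ₁) = 1035·(0.5270/0.3469) = 1572.05 m/s.

1572 m/s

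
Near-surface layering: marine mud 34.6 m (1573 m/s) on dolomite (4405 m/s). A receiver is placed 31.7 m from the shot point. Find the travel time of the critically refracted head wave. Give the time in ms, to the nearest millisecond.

48 ms

t = x/V₂ + 2h·√(V₂²−V₁²)/(V₁V₂).
√(V₂²−V₁²) = √(4405²−1573²) = 4114.6 m/s; delay term = 2·34.6·4114.6/(1573·4405) = 0.04109 s.
t = 31.7/4405 + 0.04109 = 0.04829 s.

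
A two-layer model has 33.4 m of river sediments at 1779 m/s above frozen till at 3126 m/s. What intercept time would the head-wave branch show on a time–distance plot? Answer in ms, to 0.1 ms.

30.9 ms

tᵢ = 2h·√(V₂²−V₁²)/(V₁V₂).
√(V₂²−V₁²) = √(3126²−1779²) = 2570.4 m/s.
tᵢ = 2·33.4·2570.4/(1779·3126) = 0.03088 s.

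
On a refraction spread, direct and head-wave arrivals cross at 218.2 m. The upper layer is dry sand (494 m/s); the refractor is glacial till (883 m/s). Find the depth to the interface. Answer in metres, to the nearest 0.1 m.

58.0 m

x_cross = 2h·√((V₂+V₁)/(V₂−V₁)) → h = x_cross / (2·√((V₂+V₁)/(V₂−V₁))).
√((V₂+V₁)/(V₂−V₁)) = √((883+494)/(883−494)) = 1.8814.
h = 218.2 / (2·1.8814) = 57.99 m.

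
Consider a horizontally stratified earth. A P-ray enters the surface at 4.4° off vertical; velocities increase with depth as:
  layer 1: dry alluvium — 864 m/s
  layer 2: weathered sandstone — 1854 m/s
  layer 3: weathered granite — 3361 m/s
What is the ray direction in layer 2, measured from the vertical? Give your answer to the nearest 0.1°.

9.5°

Ray parameter p = sin 4.4° / 864 = 8.8795e-05 s/m.
sin θ_2 = p·V_2 = 8.8795e-05 × 1854 = 0.1646.
θ_2 = arcsin 0.1646 = 9.48°.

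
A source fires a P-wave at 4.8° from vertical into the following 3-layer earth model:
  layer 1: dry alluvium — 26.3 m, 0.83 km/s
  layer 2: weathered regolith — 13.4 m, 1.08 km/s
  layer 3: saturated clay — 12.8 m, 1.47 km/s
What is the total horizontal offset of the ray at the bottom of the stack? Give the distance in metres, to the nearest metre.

Apply Snell's law at each interface; in layer i the horizontal offset is hᵢ·tan θᵢ.
Layer 1: θ = 4.80°; offset = 26.3·tan 4.80° = 2.208 m.
Layer 2: sin θ = 1.08·sin 4.8°/0.83 = 0.1089, θ = 6.25°; offset = 13.4·tan 6.25° = 1.468 m.
Layer 3: sin θ = 1.47·sin 4.8°/0.83 = 0.1482, θ = 8.52°; offset = 12.8·tan 8.52° = 1.918 m.
Summing the layer offsets gives 5.594 m.

6 m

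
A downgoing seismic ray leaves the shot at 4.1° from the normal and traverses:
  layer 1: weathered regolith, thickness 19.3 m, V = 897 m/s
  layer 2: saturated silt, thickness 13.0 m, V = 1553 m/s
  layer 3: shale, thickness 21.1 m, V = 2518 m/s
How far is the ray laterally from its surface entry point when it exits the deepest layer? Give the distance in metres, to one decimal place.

7.3 m

Apply Snell's law at each interface; in layer i the horizontal offset is hᵢ·tan θᵢ.
Layer 1: θ = 4.10°; offset = 19.3·tan 4.10° = 1.383 m.
Layer 2: sin θ = 1553·sin 4.1°/897 = 0.1238, θ = 7.11°; offset = 13.0·tan 7.11° = 1.622 m.
Layer 3: sin θ = 2518·sin 4.1°/897 = 0.2007, θ = 11.58°; offset = 21.1·tan 11.58° = 4.323 m.
Σ offsets = 7.328 m.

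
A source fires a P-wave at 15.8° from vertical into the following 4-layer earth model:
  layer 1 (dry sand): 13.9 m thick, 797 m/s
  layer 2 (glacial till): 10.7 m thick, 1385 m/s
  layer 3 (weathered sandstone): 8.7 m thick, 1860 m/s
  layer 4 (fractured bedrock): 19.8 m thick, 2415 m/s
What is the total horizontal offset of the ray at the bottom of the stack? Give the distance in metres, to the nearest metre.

Ray parameter p = sin 15.8° / 797 m/s = 3.4163e-04 s/m.
Layer 1: θ = 15.80°; offset = 13.9·tan 15.80° = 3.933 m.
Layer 2: sin θ = p·1385 = 0.4732 → θ = 28.24°; offset = 10.7·tan 28.24° = 5.747 m.
Layer 3: sin θ = p·1860 = 0.6354 → θ = 39.45°; offset = 8.7·tan 39.45° = 7.160 m.
Layer 4: sin θ = p·2415 = 0.8250 → θ = 55.59°; offset = 19.8·tan 55.59° = 28.909 m.
Summing the layer offsets gives 45.749 m.

46 m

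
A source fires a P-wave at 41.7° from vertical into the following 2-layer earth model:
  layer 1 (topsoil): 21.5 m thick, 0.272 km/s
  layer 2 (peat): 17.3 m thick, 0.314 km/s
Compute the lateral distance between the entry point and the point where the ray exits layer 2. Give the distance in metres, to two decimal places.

39.90 m

Ray parameter p = sin 41.7° / 0.272 km/s = 2.4457e+00 s/km.
Layer 1: θ = 41.70°; offset = 21.5·tan 41.70° = 19.1558 m.
Layer 2: sin θ = p·0.314 = 0.7679 → θ = 50.17°; offset = 17.3·tan 50.17° = 20.7421 m.
Total horizontal offset = 39.8979 m.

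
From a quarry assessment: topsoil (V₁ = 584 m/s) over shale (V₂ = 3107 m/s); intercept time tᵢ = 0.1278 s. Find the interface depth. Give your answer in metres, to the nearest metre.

h = tᵢ·V₁·V₂ / (2·√(V₂²−V₁²)).
√(V₂²−V₁²) = √(3107² − 584²) = 3051.6 m/s.
h = 0.1278 s × 584 × 3107 / (2 × 3051.6) = 37.99 m.

38 m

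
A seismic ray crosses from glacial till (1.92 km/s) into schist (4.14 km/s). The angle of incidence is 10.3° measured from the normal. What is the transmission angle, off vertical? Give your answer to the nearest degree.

Snell's law: sin θ₂ = (V₂/V₁)·sin θ₁ = (4.14/1.92)·sin 10.3° = 0.3855.
θ₂ = arcsin 0.3855 = 22.68° from the normal.

23°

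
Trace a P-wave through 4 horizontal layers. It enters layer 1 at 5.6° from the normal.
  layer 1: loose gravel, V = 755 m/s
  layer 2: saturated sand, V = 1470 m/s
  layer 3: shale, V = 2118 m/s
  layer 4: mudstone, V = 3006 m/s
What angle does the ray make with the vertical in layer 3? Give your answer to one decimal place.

15.9°

Ray parameter p = sin 5.6° / 755 = 1.2925e-04 s/m.
sin θ_3 = p·V_3 = 1.2925e-04 × 2118 = 0.2737.
θ_3 = 15.89° from the vertical.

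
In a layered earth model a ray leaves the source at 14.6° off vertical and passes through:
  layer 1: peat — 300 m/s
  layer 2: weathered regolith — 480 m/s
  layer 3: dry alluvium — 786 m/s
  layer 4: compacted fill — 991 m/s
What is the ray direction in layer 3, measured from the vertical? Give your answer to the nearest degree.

41°

Snell's law across each interface conserves sin θ / V, so sin θ_3 = V_3·sin θ₁/V₁.
sin θ_3 = 786 × sin 14.6° / 300 = 0.6604.
θ_3 = arcsin 0.6604 = 41.33°.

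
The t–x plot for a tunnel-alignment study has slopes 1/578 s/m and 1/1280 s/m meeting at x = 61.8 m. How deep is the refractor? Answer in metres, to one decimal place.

x_cross = 2h·√((V₂+V₁)/(V₂−V₁)) → h = x_cross / (2·√((V₂+V₁)/(V₂−V₁))).
√((V₂+V₁)/(V₂−V₁)) = √((1280+578)/(1280−578)) = 1.6269.
h = 61.8 / (2·1.6269) = 18.99 m.

19.0 m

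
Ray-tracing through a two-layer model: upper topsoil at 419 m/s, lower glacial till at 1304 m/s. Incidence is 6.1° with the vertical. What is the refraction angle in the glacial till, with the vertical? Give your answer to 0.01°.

19.31°

sin θ₁/V₁ = sin θ₂/V₂ ⇒ sin θ₂ = 1304·sin 6.1°/419 = 1304·0.1063/419 = 0.3307.
θ₂ = arcsin 0.3307 = 19.31° from the normal.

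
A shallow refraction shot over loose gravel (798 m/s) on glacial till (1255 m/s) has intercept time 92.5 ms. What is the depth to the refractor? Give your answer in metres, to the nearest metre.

48 m

θ_c = arcsin(798/1255) = 39.48°; cos θ_c = 0.7718.
tᵢ = 2h cos θ_c/V₁ ⇒ h = tᵢ·V₁/(2 cos θ_c) = 0.0925·798/(2·0.7718) = 47.82 m.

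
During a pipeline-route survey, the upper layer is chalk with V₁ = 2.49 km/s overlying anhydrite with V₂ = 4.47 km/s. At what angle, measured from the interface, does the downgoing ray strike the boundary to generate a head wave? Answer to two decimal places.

56.15°

Critical incidence: sin θ_c = V₁/V₂ = 2.49/4.47 = 0.5570.
θ_c = arcsin 0.5570 = 33.85°.
Measured from the interface: 90° − 33.85° = 56.15°.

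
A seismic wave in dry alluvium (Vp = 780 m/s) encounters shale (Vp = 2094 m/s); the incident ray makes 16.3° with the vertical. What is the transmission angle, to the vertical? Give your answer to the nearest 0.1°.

48.9°

sin θ₁/V₁ = sin θ₂/V₂ ⇒ sin θ₂ = 2094·sin 16.3°/780 = 2094·0.2807/780 = 0.7535.
θ₂ = arcsin 0.7535 = 48.89° from the normal.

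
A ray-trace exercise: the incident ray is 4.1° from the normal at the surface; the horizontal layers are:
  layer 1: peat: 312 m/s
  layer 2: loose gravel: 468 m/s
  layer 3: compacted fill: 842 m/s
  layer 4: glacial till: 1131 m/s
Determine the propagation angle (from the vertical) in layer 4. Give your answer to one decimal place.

Ray parameter p = sin 4.1° / 312 = 2.2916e-04 s/m.
sin θ_4 = p·V_4 = 2.2916e-04 × 1131 = 0.2592.
θ_4 = 15.02° from the vertical.

15.0°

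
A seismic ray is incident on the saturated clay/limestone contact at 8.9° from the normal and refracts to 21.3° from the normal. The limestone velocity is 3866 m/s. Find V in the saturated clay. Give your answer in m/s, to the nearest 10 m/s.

sin 8.9° = 0.1547; sin 21.3° = 0.3633.
V₁ = V₂·(sin θ₁/sin θ₂) = 3866·(0.1547/0.3633) = 1646.55 m/s.

1650 m/s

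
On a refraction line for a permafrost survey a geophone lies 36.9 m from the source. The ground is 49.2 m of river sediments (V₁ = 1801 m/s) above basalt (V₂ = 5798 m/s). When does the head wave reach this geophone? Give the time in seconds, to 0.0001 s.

θ_c = arcsin(V₁/V₂) = arcsin(1801/5798) = 18.10°, cos θ_c = 0.9505.
Intercept time tᵢ = 2h cos θ_c / V₁ = 2·49.2·0.9505/1801 = 0.05193 s.
t = x/V₂ + tᵢ = 36.9/5798 + 0.05193 = 0.05830 s.

0.0583 s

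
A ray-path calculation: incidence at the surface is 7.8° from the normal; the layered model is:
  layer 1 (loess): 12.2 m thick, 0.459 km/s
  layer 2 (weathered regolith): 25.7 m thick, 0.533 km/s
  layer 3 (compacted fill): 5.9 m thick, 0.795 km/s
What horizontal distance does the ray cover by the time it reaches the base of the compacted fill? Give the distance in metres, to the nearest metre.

7 m

Apply Snell's law at each interface; in layer i the horizontal offset is hᵢ·tan θᵢ.
Layer 1: θ = 7.80°; offset = 12.2·tan 7.80° = 1.671 m.
Layer 2: sin θ = 0.533·sin 7.8°/0.459 = 0.1576, θ = 9.07°; offset = 25.7·tan 9.07° = 4.101 m.
Layer 3: sin θ = 0.795·sin 7.8°/0.459 = 0.2351, θ = 13.60°; offset = 5.9·tan 13.60° = 1.427 m.
Summing the layer offsets gives 7.200 m.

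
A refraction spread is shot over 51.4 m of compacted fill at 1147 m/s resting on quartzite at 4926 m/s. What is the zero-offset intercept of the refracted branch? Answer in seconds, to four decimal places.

θ_c = arcsin(V₁/V₂) = arcsin(1147/4926) = 13.46°; cos θ_c = 0.9725.
tᵢ = 2h·cos θ_c / V₁ = 2·51.4·0.9725 / 1147 = 0.08716 s.

0.0872 s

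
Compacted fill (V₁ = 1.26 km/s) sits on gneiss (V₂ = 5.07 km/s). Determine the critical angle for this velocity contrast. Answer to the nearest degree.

At critical incidence the refracted ray runs along the interface (θ₂ = 90°), so sin θ_c = V₁/V₂.
θ_c = arcsin(1.26/5.07) = arcsin 0.2485 = 14.39°.

14°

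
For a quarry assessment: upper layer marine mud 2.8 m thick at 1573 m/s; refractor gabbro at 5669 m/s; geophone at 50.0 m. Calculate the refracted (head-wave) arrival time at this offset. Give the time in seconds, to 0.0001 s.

t = x/V₂ + 2h·√(V₂²−V₁²)/(V₁V₂).
√(V₂²−V₁²) = √(5669²−1573²) = 5446.4 m/s; delay term = 2·2.8·5446.4/(1573·5669) = 0.00342 s.
t = 50.0/5669 + 0.00342 = 0.01224 s.

0.0122 s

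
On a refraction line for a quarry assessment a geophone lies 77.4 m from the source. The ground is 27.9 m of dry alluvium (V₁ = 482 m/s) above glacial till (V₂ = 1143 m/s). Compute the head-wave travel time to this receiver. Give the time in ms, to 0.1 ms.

172.7 ms

θ_c = arcsin(V₁/V₂) = arcsin(482/1143) = 24.94°, cos θ_c = 0.9067.
Intercept time tᵢ = 2h cos θ_c / V₁ = 2·27.9·0.9067/482 = 0.10497 s.
t = x/V₂ + tᵢ = 77.4/1143 + 0.10497 = 0.17269 s.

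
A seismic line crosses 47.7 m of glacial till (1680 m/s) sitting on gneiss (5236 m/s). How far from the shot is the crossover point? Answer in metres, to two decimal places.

133.04 m

θ_c = arcsin(1680/5236) = 18.71°, so cos θ_c = 0.9471 and tᵢ = 2h cos θ_c/V₁ = 0.0538 s.
At crossover x/V₁ = x/V₂ + tᵢ ⇒ x = tᵢ/(1/V₁ − 1/V₂) = 0.05378/(5.9524e-04 − 1.9099e-04) = 133.04 m.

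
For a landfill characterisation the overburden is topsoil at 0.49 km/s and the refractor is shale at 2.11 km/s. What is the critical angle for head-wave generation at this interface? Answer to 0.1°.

At critical incidence the refracted ray runs along the interface (θ₂ = 90°), so sin θ_c = V₁/V₂.
θ_c = arcsin(0.49/2.11) = arcsin 0.2322 = 13.43°.

13.4°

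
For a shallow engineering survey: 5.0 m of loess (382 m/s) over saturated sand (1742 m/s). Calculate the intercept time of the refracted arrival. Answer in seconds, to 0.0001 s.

tᵢ = 2h·√(V₂²−V₁²)/(V₁V₂).
√(V₂²−V₁²) = √(1742²−382²) = 1699.6 m/s.
tᵢ = 2·5.0·1699.6/(382·1742) = 0.02554 s.

0.0255 s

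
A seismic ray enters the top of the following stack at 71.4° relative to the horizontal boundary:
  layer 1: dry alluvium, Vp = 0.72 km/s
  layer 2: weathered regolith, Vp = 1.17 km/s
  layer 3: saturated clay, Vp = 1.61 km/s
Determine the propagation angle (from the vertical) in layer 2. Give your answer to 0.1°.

31.2°

From the normal: θ₁ = 90° − 71.4° = 18.6°.
Ray parameter p = sin 18.6° / 0.72 = 4.4300e-01 s/km.
sin θ_2 = p·V_2 = 4.4300e-01 × 1.17 = 0.5183.
θ_2 = 31.22° from the vertical.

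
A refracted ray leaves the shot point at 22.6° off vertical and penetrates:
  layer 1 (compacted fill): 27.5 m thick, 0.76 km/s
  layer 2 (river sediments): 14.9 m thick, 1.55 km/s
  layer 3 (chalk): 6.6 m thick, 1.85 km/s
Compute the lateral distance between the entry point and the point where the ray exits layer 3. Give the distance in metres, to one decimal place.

47.7 m

Apply Snell's law at each interface; in layer i the horizontal offset is hᵢ·tan θᵢ.
Layer 1: θ = 22.60°; offset = 27.5·tan 22.60° = 11.447 m.
Layer 2: sin θ = 1.55·sin 22.6°/0.76 = 0.7838, θ = 51.61°; offset = 14.9·tan 51.61° = 18.803 m.
Layer 3: sin θ = 1.85·sin 22.6°/0.76 = 0.9355, θ = 69.30°; offset = 6.6·tan 69.30° = 17.468 m.
Total horizontal offset = 47.719 m.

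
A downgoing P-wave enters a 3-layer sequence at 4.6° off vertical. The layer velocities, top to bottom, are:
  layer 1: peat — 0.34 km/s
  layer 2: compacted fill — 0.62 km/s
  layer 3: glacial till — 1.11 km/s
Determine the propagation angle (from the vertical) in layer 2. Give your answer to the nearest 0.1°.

8.4°

Ray parameter p = sin 4.6° / 0.34 = 2.3588e-01 s/km.
sin θ_2 = p·V_2 = 2.3588e-01 × 0.62 = 0.1462.
θ_2 = 8.41° from the vertical.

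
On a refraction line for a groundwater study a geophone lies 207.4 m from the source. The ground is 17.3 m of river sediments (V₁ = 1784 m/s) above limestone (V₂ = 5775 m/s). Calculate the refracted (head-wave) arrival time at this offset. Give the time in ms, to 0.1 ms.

t = x/V₂ + 2h·√(V₂²−V₁²)/(V₁V₂).
√(V₂²−V₁²) = √(5775²−1784²) = 5492.5 m/s; delay term = 2·17.3·5492.5/(1784·5775) = 0.01845 s.
t = 207.4/5775 + 0.01845 = 0.05436 s.

54.4 ms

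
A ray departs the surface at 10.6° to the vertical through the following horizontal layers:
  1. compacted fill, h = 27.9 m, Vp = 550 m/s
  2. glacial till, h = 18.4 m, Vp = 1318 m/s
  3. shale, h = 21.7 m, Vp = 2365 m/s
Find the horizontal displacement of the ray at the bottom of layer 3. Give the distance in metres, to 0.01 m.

42.31 m

Apply Snell's law at each interface; in layer i the horizontal offset is hᵢ·tan θᵢ.
Layer 1: θ = 10.60°; offset = 27.9·tan 10.60° = 5.2213 m.
Layer 2: sin θ = 1318·sin 10.6°/550 = 0.4408, θ = 26.16°; offset = 18.4·tan 26.16° = 9.0363 m.
Layer 3: sin θ = 2365·sin 10.6°/550 = 0.7910, θ = 52.28°; offset = 21.7·tan 52.28° = 28.0545 m.
Total horizontal offset = 42.3121 m.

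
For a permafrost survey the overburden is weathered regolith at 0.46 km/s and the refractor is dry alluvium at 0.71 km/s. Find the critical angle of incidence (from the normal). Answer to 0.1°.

At critical incidence the refracted ray runs along the interface (θ₂ = 90°), so sin θ_c = V₁/V₂.
θ_c = arcsin(0.46/0.71) = arcsin 0.6479 = 40.38°.

40.4°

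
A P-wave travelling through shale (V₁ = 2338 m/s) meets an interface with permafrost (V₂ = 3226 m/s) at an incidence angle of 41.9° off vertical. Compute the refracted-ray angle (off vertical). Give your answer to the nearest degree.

67°

sin θ₁/V₁ = sin θ₂/V₂ ⇒ sin θ₂ = 3226·sin 41.9°/2338 = 3226·0.6678/2338 = 0.9215.
θ₂ = arcsin 0.9215 = 67.14° from the normal.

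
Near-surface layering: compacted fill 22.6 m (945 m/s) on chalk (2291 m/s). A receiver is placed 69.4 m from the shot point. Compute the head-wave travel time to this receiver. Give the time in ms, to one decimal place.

73.9 ms

t = x/V₂ + 2h·√(V₂²−V₁²)/(V₁V₂).
√(V₂²−V₁²) = √(2291²−945²) = 2087.0 m/s; delay term = 2·22.6·2087.0/(945·2291) = 0.04357 s.
t = 69.4/2291 + 0.04357 = 0.07386 s.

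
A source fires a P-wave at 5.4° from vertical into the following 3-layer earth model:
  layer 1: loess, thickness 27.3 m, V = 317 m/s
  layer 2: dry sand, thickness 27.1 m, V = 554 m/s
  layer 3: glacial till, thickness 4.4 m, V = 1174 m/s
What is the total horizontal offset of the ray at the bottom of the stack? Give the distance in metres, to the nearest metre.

Apply Snell's law at each interface; in layer i the horizontal offset is hᵢ·tan θᵢ.
Layer 1: θ = 5.40°; offset = 27.3·tan 5.40° = 2.581 m.
Layer 2: sin θ = 554·sin 5.4°/317 = 0.1645, θ = 9.47°; offset = 27.1·tan 9.47° = 4.519 m.
Layer 3: sin θ = 1174·sin 5.4°/317 = 0.3485, θ = 20.40°; offset = 4.4·tan 20.40° = 1.636 m.
Total horizontal offset = 8.735 m.

9 m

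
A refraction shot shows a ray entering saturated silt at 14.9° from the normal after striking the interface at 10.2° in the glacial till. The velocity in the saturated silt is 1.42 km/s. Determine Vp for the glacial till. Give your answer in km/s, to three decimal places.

sin 10.2° = 0.1771; sin 14.9° = 0.2571.
V₁ = V₂·(sin θ₁/sin θ₂) = 1.42·(0.1771/0.2571) = 0.978 km/s.

0.978 km/s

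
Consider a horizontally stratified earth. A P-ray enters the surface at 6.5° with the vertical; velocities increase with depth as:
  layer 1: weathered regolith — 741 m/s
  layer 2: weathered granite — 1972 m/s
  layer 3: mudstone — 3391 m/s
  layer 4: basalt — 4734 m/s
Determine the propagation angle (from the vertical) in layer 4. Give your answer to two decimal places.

46.32°

Snell's law across each interface conserves sin θ / V, so sin θ_4 = V_4·sin θ₁/V₁.
sin θ_4 = 4734 × sin 6.5° / 741 = 0.7232.
θ_4 = 46.32° from the vertical.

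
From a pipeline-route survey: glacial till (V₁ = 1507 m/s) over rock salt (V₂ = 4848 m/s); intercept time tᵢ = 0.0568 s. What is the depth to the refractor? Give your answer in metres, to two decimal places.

h = tᵢ·V₁·V₂ / (2·√(V₂²−V₁²)).
√(V₂²−V₁²) = √(4848² − 1507²) = 4607.8 m/s.
h = 0.0568 s × 1507 × 4848 / (2 × 4607.8) = 45.03 m.

45.03 m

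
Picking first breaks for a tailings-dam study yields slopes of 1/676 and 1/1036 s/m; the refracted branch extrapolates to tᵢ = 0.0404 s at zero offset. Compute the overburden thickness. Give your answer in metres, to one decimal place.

θ_c = arcsin(676/1036) = 40.73°; cos θ_c = 0.7578.
tᵢ = 2h cos θ_c/V₁ ⇒ h = tᵢ·V₁/(2 cos θ_c) = 0.0404·676/(2·0.7578) = 18.02 m.

18.0 m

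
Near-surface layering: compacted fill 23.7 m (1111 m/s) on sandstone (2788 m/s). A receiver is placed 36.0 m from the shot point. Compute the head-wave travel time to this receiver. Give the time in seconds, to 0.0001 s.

0.0520 s

θ_c = arcsin(V₁/V₂) = arcsin(1111/2788) = 23.48°, cos θ_c = 0.9172.
Intercept time tᵢ = 2h cos θ_c / V₁ = 2·23.7·0.9172/1111 = 0.03913 s.
t = x/V₂ + tᵢ = 36.0/2788 + 0.03913 = 0.05204 s.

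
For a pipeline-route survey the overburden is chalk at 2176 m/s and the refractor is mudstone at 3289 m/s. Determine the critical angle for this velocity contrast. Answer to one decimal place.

41.4°

At critical incidence the refracted ray runs along the interface (θ₂ = 90°), so sin θ_c = V₁/V₂.
θ_c = arcsin(2176/3289) = arcsin 0.6616 = 41.42°.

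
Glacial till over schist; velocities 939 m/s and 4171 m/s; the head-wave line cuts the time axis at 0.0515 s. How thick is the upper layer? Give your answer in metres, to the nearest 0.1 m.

24.8 m

θ_c = arcsin(939/4171) = 13.01°; cos θ_c = 0.9743.
tᵢ = 2h cos θ_c/V₁ ⇒ h = tᵢ·V₁/(2 cos θ_c) = 0.0515·939/(2·0.9743) = 24.82 m.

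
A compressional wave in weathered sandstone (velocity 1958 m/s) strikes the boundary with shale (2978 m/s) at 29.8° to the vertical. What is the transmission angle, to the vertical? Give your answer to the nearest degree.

49°

sin θ₁/V₁ = sin θ₂/V₂ ⇒ sin θ₂ = 2978·sin 29.8°/1958 = 2978·0.4970/1958 = 0.7559.
θ₂ = sin⁻¹(0.7559) = 49.10° (from vertical).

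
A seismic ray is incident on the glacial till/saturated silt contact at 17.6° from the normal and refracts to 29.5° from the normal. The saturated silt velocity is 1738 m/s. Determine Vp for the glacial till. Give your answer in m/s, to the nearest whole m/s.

1067 m/s

sin 17.6° = 0.3024; sin 29.5° = 0.4924.
V₁ = V₂·(sin θ₁/sin θ₂) = 1738·(0.3024/0.4924) = 1067.21 m/s.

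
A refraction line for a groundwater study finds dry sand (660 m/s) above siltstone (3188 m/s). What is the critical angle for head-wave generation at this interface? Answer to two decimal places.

11.95°

At critical incidence the refracted ray runs along the interface (θ₂ = 90°), so sin θ_c = V₁/V₂.
θ_c = arcsin(660/3188) = arcsin 0.2070 = 11.95°.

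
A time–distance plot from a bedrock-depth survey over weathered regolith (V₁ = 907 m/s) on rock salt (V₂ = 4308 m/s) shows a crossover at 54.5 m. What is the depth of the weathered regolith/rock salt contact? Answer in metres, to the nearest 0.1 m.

22.0 m

x_cross = 2h·√((V₂+V₁)/(V₂−V₁)) → h = x_cross / (2·√((V₂+V₁)/(V₂−V₁))).
√((V₂+V₁)/(V₂−V₁)) = √((4308+907)/(4308−907)) = 1.2383.
h = 54.5 / (2·1.2383) = 22.01 m.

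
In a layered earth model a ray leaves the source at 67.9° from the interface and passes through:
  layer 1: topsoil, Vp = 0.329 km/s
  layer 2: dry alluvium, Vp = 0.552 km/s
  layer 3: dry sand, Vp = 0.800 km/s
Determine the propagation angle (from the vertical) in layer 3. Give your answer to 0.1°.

From the normal: θ₁ = 90° − 67.9° = 22.1°.
Snell's law across each interface conserves sin θ / V, so sin θ_3 = V_3·sin θ₁/V₁.
sin θ_3 = 0.800 × sin 22.1° / 0.329 = 0.9148.
θ_3 = 66.18° from the vertical.

66.2°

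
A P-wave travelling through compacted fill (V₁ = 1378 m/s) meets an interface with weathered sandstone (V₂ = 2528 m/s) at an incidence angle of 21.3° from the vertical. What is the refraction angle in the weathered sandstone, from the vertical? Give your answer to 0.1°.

sin θ₁/V₁ = sin θ₂/V₂ ⇒ sin θ₂ = 2528·sin 21.3°/1378 = 2528·0.3633/1378 = 0.6664.
θ₂ = sin⁻¹(0.6664) = 41.79° (from vertical).

41.8°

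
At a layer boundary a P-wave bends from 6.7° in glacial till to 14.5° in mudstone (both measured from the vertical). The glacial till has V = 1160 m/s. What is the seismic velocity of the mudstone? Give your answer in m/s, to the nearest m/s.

2489 m/s

Snell's law: sin 6.7°/V₁ = sin 14.5°/V₂.
V₂ = V₁·sin 14.5°/sin 6.7° = 1160 × 2.1460 = 2489.41 m/s.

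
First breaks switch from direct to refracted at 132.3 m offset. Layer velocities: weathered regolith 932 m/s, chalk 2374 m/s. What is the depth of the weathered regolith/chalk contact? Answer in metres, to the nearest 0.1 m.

h = (x_cross/2)·√((V₂−V₁)/(V₂+V₁)).
(V₂−V₁)/(V₂+V₁) = (2374−932)/(2374+932) = 0.4362; √ = 0.6604.
h = (132.3/2)·0.6604 = 43.69 m.

43.7 m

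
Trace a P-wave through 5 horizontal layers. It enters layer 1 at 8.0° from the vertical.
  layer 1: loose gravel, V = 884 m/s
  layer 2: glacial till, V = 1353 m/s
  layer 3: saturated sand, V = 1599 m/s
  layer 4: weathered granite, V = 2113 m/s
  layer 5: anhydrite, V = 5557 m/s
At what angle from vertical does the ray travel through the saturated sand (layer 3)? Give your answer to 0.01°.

14.58°

Snell's law across each interface conserves sin θ / V, so sin θ_3 = V_3·sin θ₁/V₁.
sin θ_3 = 1599 × sin 8.0° / 884 = 0.2517.
θ_3 = 14.58° from the vertical.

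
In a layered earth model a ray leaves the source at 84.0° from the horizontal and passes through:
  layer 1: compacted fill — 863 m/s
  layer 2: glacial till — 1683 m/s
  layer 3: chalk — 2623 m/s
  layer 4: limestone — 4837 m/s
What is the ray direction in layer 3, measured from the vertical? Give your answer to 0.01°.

From the normal: θ₁ = 90° − 84.0° = 6.0°.
Snell's law across each interface conserves sin θ / V, so sin θ_3 = V_3·sin θ₁/V₁.
sin θ_3 = 2623 × sin 6.0° / 863 = 0.3177.
θ_3 = 18.52° from the vertical.

18.52°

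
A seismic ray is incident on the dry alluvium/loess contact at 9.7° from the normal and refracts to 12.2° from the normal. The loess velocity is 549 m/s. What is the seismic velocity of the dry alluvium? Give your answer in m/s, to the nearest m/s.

438 m/s

sin 9.7° = 0.1685; sin 12.2° = 0.2113.
V₁ = V₂·(sin θ₁/sin θ₂) = 549·(0.1685/0.2113) = 437.72 m/s.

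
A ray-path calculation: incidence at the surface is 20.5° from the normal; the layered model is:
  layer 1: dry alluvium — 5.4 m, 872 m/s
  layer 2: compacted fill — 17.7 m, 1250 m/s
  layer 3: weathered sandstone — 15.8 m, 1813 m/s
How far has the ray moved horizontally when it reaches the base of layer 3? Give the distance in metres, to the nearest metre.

p = sin θ₁/V₁ = sin 20.5°/872 = 4.0161e-04 s/m is conserved through the stack.
Layer 1: θ = 20.50°; offset = 5.4·tan 20.50° = 2.019 m.
Layer 2: sin θ = p·1250 = 0.5020 → θ = 30.13°; offset = 17.7·tan 30.13° = 10.274 m.
Layer 3: sin θ = p·1813 = 0.7281 → θ = 46.73°; offset = 15.8·tan 46.73° = 16.784 m.
Σ offsets = 29.077 m.

29 m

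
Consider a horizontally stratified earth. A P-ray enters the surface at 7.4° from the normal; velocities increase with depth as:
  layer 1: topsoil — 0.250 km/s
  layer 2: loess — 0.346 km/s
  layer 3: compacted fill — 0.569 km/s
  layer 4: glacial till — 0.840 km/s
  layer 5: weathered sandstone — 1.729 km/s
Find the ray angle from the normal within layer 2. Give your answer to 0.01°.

10.27°

Ray parameter p = sin 7.4° / 0.250 = 5.1518e-01 s/km.
sin θ_2 = p·V_2 = 5.1518e-01 × 0.346 = 0.1783.
θ_2 = arcsin 0.1783 = 10.27°.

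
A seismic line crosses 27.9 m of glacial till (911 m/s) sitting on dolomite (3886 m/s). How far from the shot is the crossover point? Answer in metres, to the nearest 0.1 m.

x_cross = 2h·√((V₂+V₁)/(V₂−V₁)).
(V₂+V₁)/(V₂−V₁) = (3886+911)/(3886−911) = 1.6124; √ = 1.2698.
x_cross = 2·27.9·1.2698 = 70.86 m.

70.9 m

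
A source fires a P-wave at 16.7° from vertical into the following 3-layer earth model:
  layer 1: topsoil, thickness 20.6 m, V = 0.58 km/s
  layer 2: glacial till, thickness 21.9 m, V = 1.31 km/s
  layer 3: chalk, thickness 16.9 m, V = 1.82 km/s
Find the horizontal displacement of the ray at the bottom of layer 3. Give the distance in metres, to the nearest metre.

Apply Snell's law at each interface; in layer i the horizontal offset is hᵢ·tan θᵢ.
Layer 1: θ = 16.70°; offset = 20.6·tan 16.70° = 6.180 m.
Layer 2: sin θ = 1.31·sin 16.7°/0.58 = 0.6490, θ = 40.47°; offset = 21.9·tan 40.47° = 18.684 m.
Layer 3: sin θ = 1.82·sin 16.7°/0.58 = 0.9017, θ = 64.38°; offset = 16.9·tan 64.38° = 35.249 m.
Summing the layer offsets gives 60.113 m.

60 m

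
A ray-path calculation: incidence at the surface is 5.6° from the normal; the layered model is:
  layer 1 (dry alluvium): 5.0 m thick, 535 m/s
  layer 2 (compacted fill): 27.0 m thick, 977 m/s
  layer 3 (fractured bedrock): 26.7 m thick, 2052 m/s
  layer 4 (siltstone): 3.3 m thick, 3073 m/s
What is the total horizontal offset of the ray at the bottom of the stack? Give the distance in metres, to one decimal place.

p = sin θ₁/V₁ = sin 5.6°/535 = 1.8240e-04 s/m is conserved through the stack.
Layer 1: θ = 5.60°; offset = 5.0·tan 5.60° = 0.490 m.
Layer 2: sin θ = p·977 = 0.1782 → θ = 10.27°; offset = 27.0·tan 10.27° = 4.890 m.
Layer 3: sin θ = p·2052 = 0.3743 → θ = 21.98°; offset = 26.7·tan 21.98° = 10.777 m.
Layer 4: sin θ = p·3073 = 0.5605 → θ = 34.09°; offset = 3.3·tan 34.09° = 2.234 m.
Summing the layer offsets gives 18.390 m.

18.4 m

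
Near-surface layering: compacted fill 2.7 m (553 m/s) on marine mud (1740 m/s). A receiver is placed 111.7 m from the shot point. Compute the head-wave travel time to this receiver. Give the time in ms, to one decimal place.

73.5 ms

t = x/V₂ + 2h·√(V₂²−V₁²)/(V₁V₂).
√(V₂²−V₁²) = √(1740²−553²) = 1649.8 m/s; delay term = 2·2.7·1649.8/(553·1740) = 0.00926 s.
t = 111.7/1740 + 0.00926 = 0.07345 s.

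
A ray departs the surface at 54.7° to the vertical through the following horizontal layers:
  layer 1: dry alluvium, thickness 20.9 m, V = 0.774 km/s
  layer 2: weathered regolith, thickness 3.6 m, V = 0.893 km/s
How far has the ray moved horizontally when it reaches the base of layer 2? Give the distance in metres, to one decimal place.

Ray parameter p = sin 54.7° / 0.774 km/s = 1.0544e+00 s/km.
Layer 1: θ = 54.70°; offset = 20.9·tan 54.70° = 29.518 m.
Layer 2: sin θ = p·0.893 = 0.9416 → θ = 70.32°; offset = 3.6·tan 70.32° = 10.068 m.
Summing the layer offsets gives 39.586 m.

39.6 m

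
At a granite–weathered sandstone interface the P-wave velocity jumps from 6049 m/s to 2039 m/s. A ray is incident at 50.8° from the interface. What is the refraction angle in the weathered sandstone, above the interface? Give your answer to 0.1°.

77.7°

Convert to the normal: θ₁ = 90° − 50.8° = 39.2°.
sin θ₁/V₁ = sin θ₂/V₂ ⇒ sin θ₂ = 2039·sin 39.2°/6049 = 2039·0.6320/6049 = 0.2130.
θ₂ = sin⁻¹(0.2130) = 12.30° (from vertical).
From the interface: 90° − 12.30° = 77.70°.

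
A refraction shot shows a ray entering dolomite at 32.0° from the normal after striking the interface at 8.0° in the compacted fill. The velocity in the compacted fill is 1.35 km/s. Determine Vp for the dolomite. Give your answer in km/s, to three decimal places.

5.140 km/s

sin 8.0° = 0.1392; sin 32.0° = 0.5299.
V₂ = V₁·(sin θ₂/sin θ₁) = 1.35·(0.5299/0.1392) = 5.140 km/s.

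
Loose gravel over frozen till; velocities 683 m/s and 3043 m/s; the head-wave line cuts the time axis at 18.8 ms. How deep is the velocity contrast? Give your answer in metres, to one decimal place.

h = tᵢ·V₁·V₂ / (2·√(V₂²−V₁²)).
√(V₂²−V₁²) = √(3043² − 683²) = 2965.4 m/s.
h = 0.0188 s × 683 × 3043 / (2 × 2965.4) = 6.59 m.

6.6 m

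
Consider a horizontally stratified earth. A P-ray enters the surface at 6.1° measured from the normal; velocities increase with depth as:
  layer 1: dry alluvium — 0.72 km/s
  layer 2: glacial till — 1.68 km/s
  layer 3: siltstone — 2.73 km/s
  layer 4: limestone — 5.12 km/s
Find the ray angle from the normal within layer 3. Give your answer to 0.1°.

23.8°

Ray parameter p = sin 6.1° / 0.72 = 1.4759e-01 s/km.
sin θ_3 = p·V_3 = 1.4759e-01 × 2.73 = 0.4029.
θ_3 = 23.76° from the vertical.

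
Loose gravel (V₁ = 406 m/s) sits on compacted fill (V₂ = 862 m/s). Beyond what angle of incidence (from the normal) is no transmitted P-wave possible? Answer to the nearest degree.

At critical incidence the refracted ray runs along the interface (θ₂ = 90°), so sin θ_c = V₁/V₂.
θ_c = arcsin(406/862) = arcsin 0.4710 = 28.10°.

28°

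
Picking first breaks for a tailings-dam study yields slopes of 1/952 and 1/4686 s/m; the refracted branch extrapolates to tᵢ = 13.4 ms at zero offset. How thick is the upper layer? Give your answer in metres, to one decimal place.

h = tᵢ·V₁·V₂ / (2·√(V₂²−V₁²)).
√(V₂²−V₁²) = √(4686² − 952²) = 4588.3 m/s.
h = 0.0134 s × 952 × 4686 / (2 × 4588.3) = 6.51 m.

6.5 m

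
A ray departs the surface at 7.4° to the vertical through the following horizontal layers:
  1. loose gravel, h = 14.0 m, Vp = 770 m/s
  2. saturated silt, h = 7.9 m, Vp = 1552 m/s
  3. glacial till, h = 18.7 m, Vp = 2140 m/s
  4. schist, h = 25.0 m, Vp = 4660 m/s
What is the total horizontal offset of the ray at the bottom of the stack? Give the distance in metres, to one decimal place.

42.2 m

Ray parameter p = sin 7.4° / 770 m/s = 1.6727e-04 s/m.
Layer 1: θ = 7.40°; offset = 14.0·tan 7.40° = 1.818 m.
Layer 2: sin θ = p·1552 = 0.2596 → θ = 15.05°; offset = 7.9·tan 15.05° = 2.124 m.
Layer 3: sin θ = p·2140 = 0.3580 → θ = 20.97°; offset = 18.7·tan 20.97° = 7.169 m.
Layer 4: sin θ = p·4660 = 0.7795 → θ = 51.21°; offset = 25.0·tan 51.21° = 31.107 m.
Summing the layer offsets gives 42.217 m.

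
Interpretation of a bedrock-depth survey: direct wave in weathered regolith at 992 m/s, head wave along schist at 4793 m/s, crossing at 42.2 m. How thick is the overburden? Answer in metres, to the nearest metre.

h = (x_cross/2)·√((V₂−V₁)/(V₂+V₁)).
(V₂−V₁)/(V₂+V₁) = (4793−992)/(4793+992) = 0.6570; √ = 0.8106.
h = (42.2/2)·0.8106 = 17.10 m.

17 m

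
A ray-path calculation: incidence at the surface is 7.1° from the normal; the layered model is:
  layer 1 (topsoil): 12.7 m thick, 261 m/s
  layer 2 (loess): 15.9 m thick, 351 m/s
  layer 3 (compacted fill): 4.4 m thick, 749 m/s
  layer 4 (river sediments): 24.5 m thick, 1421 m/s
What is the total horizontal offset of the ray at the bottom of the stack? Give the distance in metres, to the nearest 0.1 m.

Ray parameter p = sin 7.1° / 261 m/s = 4.7357e-04 s/m.
Layer 1: θ = 7.10°; offset = 12.7·tan 7.10° = 1.582 m.
Layer 2: sin θ = p·351 = 0.1662 → θ = 9.57°; offset = 15.9·tan 9.57° = 2.680 m.
Layer 3: sin θ = p·749 = 0.3547 → θ = 20.78°; offset = 4.4·tan 20.78° = 1.669 m.
Layer 4: sin θ = p·1421 = 0.6729 → θ = 42.29°; offset = 24.5·tan 42.29° = 22.289 m.
Summing the layer offsets gives 28.220 m.

28.2 m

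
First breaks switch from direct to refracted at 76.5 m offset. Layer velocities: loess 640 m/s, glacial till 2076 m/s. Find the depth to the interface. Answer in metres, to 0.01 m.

27.81 m

h = (x_cross/2)·√((V₂−V₁)/(V₂+V₁)).
(V₂−V₁)/(V₂+V₁) = (2076−640)/(2076+640) = 0.5287; √ = 0.7271.
h = (76.5/2)·0.7271 = 27.81 m.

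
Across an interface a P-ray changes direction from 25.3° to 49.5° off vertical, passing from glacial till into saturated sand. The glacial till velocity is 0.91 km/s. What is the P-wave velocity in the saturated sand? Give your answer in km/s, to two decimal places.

Snell's law: sin 25.3°/V₁ = sin 49.5°/V₂.
V₂ = V₁·sin 49.5°/sin 25.3° = 0.91 × 1.7793 = 1.62 km/s.

1.62 km/s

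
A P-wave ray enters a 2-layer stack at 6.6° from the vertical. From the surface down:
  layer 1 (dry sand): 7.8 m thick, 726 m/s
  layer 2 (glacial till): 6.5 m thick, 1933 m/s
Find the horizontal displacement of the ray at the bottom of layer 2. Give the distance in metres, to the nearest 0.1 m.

3.0 m

Apply Snell's law at each interface; in layer i the horizontal offset is hᵢ·tan θᵢ.
Layer 1: θ = 6.60°; offset = 7.8·tan 6.60° = 0.902 m.
Layer 2: sin θ = 1933·sin 6.6°/726 = 0.3060, θ = 17.82°; offset = 6.5·tan 17.82° = 2.089 m.
Summing the layer offsets gives 2.992 m.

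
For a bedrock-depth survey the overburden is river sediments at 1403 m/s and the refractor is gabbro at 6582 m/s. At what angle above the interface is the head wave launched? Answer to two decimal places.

77.69°

At critical incidence the refracted ray runs along the interface (θ₂ = 90°), so sin θ_c = V₁/V₂.
θ_c = arcsin(1403/6582) = arcsin 0.2132 = 12.31°.
Measured from the interface: 90° − 12.31° = 77.69°.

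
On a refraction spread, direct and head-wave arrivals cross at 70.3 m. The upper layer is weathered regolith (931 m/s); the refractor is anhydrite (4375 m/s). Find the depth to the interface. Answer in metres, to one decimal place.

h = (x_cross/2)·√((V₂−V₁)/(V₂+V₁)).
(V₂−V₁)/(V₂+V₁) = (4375−931)/(4375+931) = 0.6491; √ = 0.8057.
h = (70.3/2)·0.8057 = 28.32 m.

28.3 m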